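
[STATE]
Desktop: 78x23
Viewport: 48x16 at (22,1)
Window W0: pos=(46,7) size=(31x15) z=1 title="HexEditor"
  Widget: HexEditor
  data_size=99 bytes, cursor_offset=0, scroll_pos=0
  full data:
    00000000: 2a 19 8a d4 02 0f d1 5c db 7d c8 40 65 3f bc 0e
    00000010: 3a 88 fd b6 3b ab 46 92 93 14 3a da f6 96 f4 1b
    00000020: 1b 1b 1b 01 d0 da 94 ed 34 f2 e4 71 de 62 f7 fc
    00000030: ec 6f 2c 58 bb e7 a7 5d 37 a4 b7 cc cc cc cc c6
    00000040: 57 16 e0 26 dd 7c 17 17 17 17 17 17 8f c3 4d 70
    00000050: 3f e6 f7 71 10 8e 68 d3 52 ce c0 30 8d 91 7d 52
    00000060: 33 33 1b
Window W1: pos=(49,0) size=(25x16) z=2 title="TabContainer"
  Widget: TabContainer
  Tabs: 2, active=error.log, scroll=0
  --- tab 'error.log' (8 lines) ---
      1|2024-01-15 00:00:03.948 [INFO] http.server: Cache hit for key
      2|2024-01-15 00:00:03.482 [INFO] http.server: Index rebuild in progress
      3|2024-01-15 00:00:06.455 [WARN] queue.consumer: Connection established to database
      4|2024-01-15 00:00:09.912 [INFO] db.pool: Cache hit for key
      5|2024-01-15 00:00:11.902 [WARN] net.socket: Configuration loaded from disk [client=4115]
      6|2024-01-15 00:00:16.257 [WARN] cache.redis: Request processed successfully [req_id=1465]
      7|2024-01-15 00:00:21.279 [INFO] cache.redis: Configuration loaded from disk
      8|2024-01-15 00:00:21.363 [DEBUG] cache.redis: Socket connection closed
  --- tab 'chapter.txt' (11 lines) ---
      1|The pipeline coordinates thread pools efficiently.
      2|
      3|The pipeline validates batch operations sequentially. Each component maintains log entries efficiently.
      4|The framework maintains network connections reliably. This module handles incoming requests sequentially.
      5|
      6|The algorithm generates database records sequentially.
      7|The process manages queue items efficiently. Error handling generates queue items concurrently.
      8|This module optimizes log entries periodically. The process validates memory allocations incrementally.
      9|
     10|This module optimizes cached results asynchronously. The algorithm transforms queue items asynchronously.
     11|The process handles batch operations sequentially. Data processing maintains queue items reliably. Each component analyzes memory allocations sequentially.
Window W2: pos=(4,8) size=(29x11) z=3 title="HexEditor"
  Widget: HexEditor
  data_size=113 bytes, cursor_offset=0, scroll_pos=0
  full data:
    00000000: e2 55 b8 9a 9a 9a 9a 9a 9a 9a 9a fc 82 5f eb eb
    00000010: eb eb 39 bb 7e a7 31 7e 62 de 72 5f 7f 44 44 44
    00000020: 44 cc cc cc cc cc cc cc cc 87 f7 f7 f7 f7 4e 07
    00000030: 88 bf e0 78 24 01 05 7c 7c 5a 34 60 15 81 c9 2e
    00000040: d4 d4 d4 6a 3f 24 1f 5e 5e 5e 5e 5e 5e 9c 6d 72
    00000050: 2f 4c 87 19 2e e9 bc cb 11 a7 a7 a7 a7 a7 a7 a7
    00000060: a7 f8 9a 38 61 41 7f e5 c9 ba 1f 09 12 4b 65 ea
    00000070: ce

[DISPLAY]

                           ┃ TabContainer       
                           ┠────────────────────
                           ┃[error.log]│ chapter
                           ┃────────────────────
                           ┃2024-01-15 00:00:03.
                           ┃2024-01-15 00:00:03.
                        ┏━━┃2024-01-15 00:00:06.
━━━━━━━━━━┓             ┃ H┃2024-01-15 00:00:09.
          ┃             ┠──┃2024-01-15 00:00:11.
──────────┨             ┃00┃2024-01-15 00:00:16.
8 9a 9a 9a┃             ┃00┃2024-01-15 00:00:21.
9 bb 7e a7┃             ┃00┃2024-01-15 00:00:21.
c cc cc cc┃             ┃00┃                    
0 78 24 01┃             ┃00┃                    
4 6a 3f 24┃             ┃00┗━━━━━━━━━━━━━━━━━━━━
7 19 2e e9┃             ┃00000060  33 33 1b     


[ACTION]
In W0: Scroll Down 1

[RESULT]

                           ┃ TabContainer       
                           ┠────────────────────
                           ┃[error.log]│ chapter
                           ┃────────────────────
                           ┃2024-01-15 00:00:03.
                           ┃2024-01-15 00:00:03.
                        ┏━━┃2024-01-15 00:00:06.
━━━━━━━━━━┓             ┃ H┃2024-01-15 00:00:09.
          ┃             ┠──┃2024-01-15 00:00:11.
──────────┨             ┃00┃2024-01-15 00:00:16.
8 9a 9a 9a┃             ┃00┃2024-01-15 00:00:21.
9 bb 7e a7┃             ┃00┃2024-01-15 00:00:21.
c cc cc cc┃             ┃00┃                    
0 78 24 01┃             ┃00┃                    
4 6a 3f 24┃             ┃00┗━━━━━━━━━━━━━━━━━━━━
7 19 2e e9┃             ┃                       


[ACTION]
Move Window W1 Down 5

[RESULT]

                                                
                                                
                                                
                                                
                           ┏━━━━━━━━━━━━━━━━━━━━
                           ┃ TabContainer       
                        ┏━━┠────────────────────
━━━━━━━━━━┓             ┃ H┃[error.log]│ chapter
          ┃             ┠──┃────────────────────
──────────┨             ┃00┃2024-01-15 00:00:03.
8 9a 9a 9a┃             ┃00┃2024-01-15 00:00:03.
9 bb 7e a7┃             ┃00┃2024-01-15 00:00:06.
c cc cc cc┃             ┃00┃2024-01-15 00:00:09.
0 78 24 01┃             ┃00┃2024-01-15 00:00:11.
4 6a 3f 24┃             ┃00┃2024-01-15 00:00:16.
7 19 2e e9┃             ┃  ┃2024-01-15 00:00:21.


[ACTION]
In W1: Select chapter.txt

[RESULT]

                                                
                                                
                                                
                                                
                           ┏━━━━━━━━━━━━━━━━━━━━
                           ┃ TabContainer       
                        ┏━━┠────────────────────
━━━━━━━━━━┓             ┃ H┃ error.log │[chapter
          ┃             ┠──┃────────────────────
──────────┨             ┃00┃The pipeline coordin
8 9a 9a 9a┃             ┃00┃                    
9 bb 7e a7┃             ┃00┃The pipeline validat
c cc cc cc┃             ┃00┃The framework mainta
0 78 24 01┃             ┃00┃                    
4 6a 3f 24┃             ┃00┃The algorithm genera
7 19 2e e9┃             ┃  ┃The process manages 


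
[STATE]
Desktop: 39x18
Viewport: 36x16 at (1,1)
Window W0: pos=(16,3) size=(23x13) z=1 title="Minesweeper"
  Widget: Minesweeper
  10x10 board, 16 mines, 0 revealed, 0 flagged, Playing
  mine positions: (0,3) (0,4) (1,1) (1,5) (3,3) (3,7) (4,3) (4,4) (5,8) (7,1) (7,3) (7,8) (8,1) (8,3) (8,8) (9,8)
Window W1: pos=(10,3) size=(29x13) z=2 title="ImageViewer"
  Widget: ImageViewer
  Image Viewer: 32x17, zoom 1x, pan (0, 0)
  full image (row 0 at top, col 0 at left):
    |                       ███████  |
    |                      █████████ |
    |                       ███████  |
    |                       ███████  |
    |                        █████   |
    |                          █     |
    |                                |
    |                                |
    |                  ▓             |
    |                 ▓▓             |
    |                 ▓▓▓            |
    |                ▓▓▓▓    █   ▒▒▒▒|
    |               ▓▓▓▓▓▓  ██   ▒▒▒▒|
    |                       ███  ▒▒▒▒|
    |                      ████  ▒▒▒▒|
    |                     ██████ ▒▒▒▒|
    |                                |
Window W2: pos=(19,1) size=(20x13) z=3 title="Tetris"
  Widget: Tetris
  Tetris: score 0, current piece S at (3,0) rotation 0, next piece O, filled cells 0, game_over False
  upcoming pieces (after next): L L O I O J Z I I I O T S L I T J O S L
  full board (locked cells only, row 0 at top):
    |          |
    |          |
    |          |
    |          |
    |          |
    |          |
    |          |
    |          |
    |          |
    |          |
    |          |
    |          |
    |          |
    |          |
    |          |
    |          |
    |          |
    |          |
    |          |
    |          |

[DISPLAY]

                  ┏━━━━━━━━━━━━━━━━━
                  ┃ Tetris          
         ┏━━━━━━━━┠─────────────────
         ┃ ImageVi┃                 
         ┠────────┃                 
         ┃        ┃                 
         ┃        ┃                 
         ┃        ┃                 
         ┃        ┃                 
         ┃        ┃                 
         ┃        ┃                 
         ┃        ┃                 
         ┃        ┗━━━━━━━━━━━━━━━━━
         ┃                  ▓       
         ┗━━━━━━━━━━━━━━━━━━━━━━━━━━
                                    


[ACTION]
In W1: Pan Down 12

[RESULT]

                  ┏━━━━━━━━━━━━━━━━━
                  ┃ Tetris          
         ┏━━━━━━━━┠─────────────────
         ┃ ImageVi┃                 
         ┠────────┃                 
         ┃        ┃                 
         ┃        ┃                 
         ┃        ┃                 
         ┃        ┃                 
         ┃        ┃                 
         ┃        ┃                 
         ┃        ┃                 
         ┃        ┗━━━━━━━━━━━━━━━━━
         ┃                          
         ┗━━━━━━━━━━━━━━━━━━━━━━━━━━
                                    


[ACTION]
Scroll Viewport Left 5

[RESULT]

                   ┏━━━━━━━━━━━━━━━━
                   ┃ Tetris         
          ┏━━━━━━━━┠────────────────
          ┃ ImageVi┃                
          ┠────────┃                
          ┃        ┃                
          ┃        ┃                
          ┃        ┃                
          ┃        ┃                
          ┃        ┃                
          ┃        ┃                
          ┃        ┃                
          ┃        ┗━━━━━━━━━━━━━━━━
          ┃                         
          ┗━━━━━━━━━━━━━━━━━━━━━━━━━
                                    


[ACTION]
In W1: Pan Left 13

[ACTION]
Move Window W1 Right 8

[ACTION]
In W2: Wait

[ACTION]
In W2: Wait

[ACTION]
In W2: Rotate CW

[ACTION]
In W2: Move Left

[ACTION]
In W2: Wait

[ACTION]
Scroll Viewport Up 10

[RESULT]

                                    
                   ┏━━━━━━━━━━━━━━━━
                   ┃ Tetris         
          ┏━━━━━━━━┠────────────────
          ┃ ImageVi┃                
          ┠────────┃                
          ┃        ┃                
          ┃        ┃                
          ┃        ┃                
          ┃        ┃                
          ┃        ┃                
          ┃        ┃                
          ┃        ┃                
          ┃        ┗━━━━━━━━━━━━━━━━
          ┃                         
          ┗━━━━━━━━━━━━━━━━━━━━━━━━━


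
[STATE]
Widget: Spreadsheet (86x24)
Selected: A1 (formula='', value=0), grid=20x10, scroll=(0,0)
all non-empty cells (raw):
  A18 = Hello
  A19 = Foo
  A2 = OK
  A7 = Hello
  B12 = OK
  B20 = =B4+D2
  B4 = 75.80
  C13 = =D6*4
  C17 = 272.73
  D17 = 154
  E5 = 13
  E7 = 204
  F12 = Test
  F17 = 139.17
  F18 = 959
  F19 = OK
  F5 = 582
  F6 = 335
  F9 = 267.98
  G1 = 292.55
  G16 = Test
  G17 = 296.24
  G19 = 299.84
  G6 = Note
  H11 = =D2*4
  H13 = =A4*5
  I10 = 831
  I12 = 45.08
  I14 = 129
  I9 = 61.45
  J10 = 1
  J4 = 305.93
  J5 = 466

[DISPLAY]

A1:                                                                                   
       A       B       C       D       E       F       G       H       I       J      
--------------------------------------------------------------------------------------
  1      [0]       0       0       0       0       0  292.55       0       0       0  
  2 OK             0       0       0       0       0       0       0       0       0  
  3        0       0       0       0       0       0       0       0       0       0  
  4        0   75.80       0       0       0       0       0       0       0  305.93  
  5        0       0       0       0      13     582       0       0       0     466  
  6        0       0       0       0       0     335Note           0       0       0  
  7 Hello          0       0       0     204       0       0       0       0       0  
  8        0       0       0       0       0       0       0       0       0       0  
  9        0       0       0       0       0  267.98       0       0   61.45       0  
 10        0       0       0       0       0       0       0       0     831       1  
 11        0       0       0       0       0       0       0       0       0       0  
 12        0OK             0       0       0Test           0       0   45.08       0  
 13        0       0       0       0       0       0       0       0       0       0  
 14        0       0       0       0       0       0       0       0     129       0  
 15        0       0       0       0       0       0       0       0       0       0  
 16        0       0       0       0       0       0Test           0       0       0  
 17        0       0  272.73     154       0  139.17  296.24       0       0       0  
 18 Hello          0       0       0       0     959       0       0       0       0  
 19 Foo            0       0       0       0OK        299.84       0       0       0  
 20        0   75.80       0       0       0       0       0       0       0       0  
                                                                                      


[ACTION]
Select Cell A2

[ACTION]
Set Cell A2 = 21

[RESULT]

A2: 21                                                                                
       A       B       C       D       E       F       G       H       I       J      
--------------------------------------------------------------------------------------
  1        0       0       0       0       0       0  292.55       0       0       0  
  2     [21]       0       0       0       0       0       0       0       0       0  
  3        0       0       0       0       0       0       0       0       0       0  
  4        0   75.80       0       0       0       0       0       0       0  305.93  
  5        0       0       0       0      13     582       0       0       0     466  
  6        0       0       0       0       0     335Note           0       0       0  
  7 Hello          0       0       0     204       0       0       0       0       0  
  8        0       0       0       0       0       0       0       0       0       0  
  9        0       0       0       0       0  267.98       0       0   61.45       0  
 10        0       0       0       0       0       0       0       0     831       1  
 11        0       0       0       0       0       0       0       0       0       0  
 12        0OK             0       0       0Test           0       0   45.08       0  
 13        0       0       0       0       0       0       0       0       0       0  
 14        0       0       0       0       0       0       0       0     129       0  
 15        0       0       0       0       0       0       0       0       0       0  
 16        0       0       0       0       0       0Test           0       0       0  
 17        0       0  272.73     154       0  139.17  296.24       0       0       0  
 18 Hello          0       0       0       0     959       0       0       0       0  
 19 Foo            0       0       0       0OK        299.84       0       0       0  
 20        0   75.80       0       0       0       0       0       0       0       0  
                                                                                      


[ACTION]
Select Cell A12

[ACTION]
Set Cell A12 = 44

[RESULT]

A12: 44                                                                               
       A       B       C       D       E       F       G       H       I       J      
--------------------------------------------------------------------------------------
  1        0       0       0       0       0       0  292.55       0       0       0  
  2       21       0       0       0       0       0       0       0       0       0  
  3        0       0       0       0       0       0       0       0       0       0  
  4        0   75.80       0       0       0       0       0       0       0  305.93  
  5        0       0       0       0      13     582       0       0       0     466  
  6        0       0       0       0       0     335Note           0       0       0  
  7 Hello          0       0       0     204       0       0       0       0       0  
  8        0       0       0       0       0       0       0       0       0       0  
  9        0       0       0       0       0  267.98       0       0   61.45       0  
 10        0       0       0       0       0       0       0       0     831       1  
 11        0       0       0       0       0       0       0       0       0       0  
 12     [44]OK             0       0       0Test           0       0   45.08       0  
 13        0       0       0       0       0       0       0       0       0       0  
 14        0       0       0       0       0       0       0       0     129       0  
 15        0       0       0       0       0       0       0       0       0       0  
 16        0       0       0       0       0       0Test           0       0       0  
 17        0       0  272.73     154       0  139.17  296.24       0       0       0  
 18 Hello          0       0       0       0     959       0       0       0       0  
 19 Foo            0       0       0       0OK        299.84       0       0       0  
 20        0   75.80       0       0       0       0       0       0       0       0  
                                                                                      


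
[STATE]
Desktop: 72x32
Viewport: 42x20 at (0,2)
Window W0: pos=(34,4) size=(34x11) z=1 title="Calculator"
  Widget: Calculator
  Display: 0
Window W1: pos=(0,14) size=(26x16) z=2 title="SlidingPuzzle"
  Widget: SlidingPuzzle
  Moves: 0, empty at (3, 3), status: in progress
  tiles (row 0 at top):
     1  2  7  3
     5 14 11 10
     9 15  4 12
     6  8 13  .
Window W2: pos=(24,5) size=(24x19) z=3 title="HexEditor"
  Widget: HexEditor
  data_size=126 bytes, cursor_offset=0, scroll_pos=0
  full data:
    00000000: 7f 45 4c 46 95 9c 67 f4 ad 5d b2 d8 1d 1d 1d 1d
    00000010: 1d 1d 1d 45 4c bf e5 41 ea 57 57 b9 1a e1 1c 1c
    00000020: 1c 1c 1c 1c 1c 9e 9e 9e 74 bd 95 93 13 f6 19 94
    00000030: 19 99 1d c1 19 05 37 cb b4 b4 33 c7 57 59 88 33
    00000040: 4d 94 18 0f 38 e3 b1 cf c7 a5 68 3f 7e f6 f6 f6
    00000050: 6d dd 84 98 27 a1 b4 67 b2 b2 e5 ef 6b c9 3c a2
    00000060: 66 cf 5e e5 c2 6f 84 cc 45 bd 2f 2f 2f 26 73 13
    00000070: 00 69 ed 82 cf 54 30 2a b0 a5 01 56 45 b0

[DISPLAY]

                                          
                                          
                                  ┏━━━━━━━
                        ┏━━━━━━━━━━━━━━━━━
                        ┃ HexEditor       
                        ┠─────────────────
                        ┃00000000  7F 45 4
                        ┃00000010  1d 1d 1
                        ┃00000020  1c 1c 1
                        ┃00000030  19 99 1
                        ┃00000040  4d 94 1
                        ┃00000050  6d dd 8
┏━━━━━━━━━━━━━━━━━━━━━━━┃00000060  66 cf 5
┃ SlidingPuzzle         ┃00000070  00 69 e
┠───────────────────────┃                 
┃┌────┬────┬────┬────┐  ┃                 
┃│  1 │  2 │  7 │  3 │  ┃                 
┃├────┼────┼────┼────┤  ┃                 
┃│  5 │ 14 │ 11 │ 10 │  ┃                 
┃├────┼────┼────┼────┤  ┃                 


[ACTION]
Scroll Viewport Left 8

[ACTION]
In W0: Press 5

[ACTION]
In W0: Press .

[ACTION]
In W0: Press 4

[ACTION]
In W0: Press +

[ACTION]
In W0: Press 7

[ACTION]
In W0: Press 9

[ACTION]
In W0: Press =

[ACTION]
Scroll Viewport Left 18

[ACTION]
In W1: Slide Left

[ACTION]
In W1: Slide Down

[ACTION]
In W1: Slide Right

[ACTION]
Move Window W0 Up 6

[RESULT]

                                  ┠───────
                                  ┃       
                                  ┃┌───┬──
                        ┏━━━━━━━━━━━━━━━━━
                        ┃ HexEditor       
                        ┠─────────────────
                        ┃00000000  7F 45 4
                        ┃00000010  1d 1d 1
                        ┃00000020  1c 1c 1
                        ┃00000030  19 99 1
                        ┃00000040  4d 94 1
                        ┃00000050  6d dd 8
┏━━━━━━━━━━━━━━━━━━━━━━━┃00000060  66 cf 5
┃ SlidingPuzzle         ┃00000070  00 69 e
┠───────────────────────┃                 
┃┌────┬────┬────┬────┐  ┃                 
┃│  1 │  2 │  7 │  3 │  ┃                 
┃├────┼────┼────┼────┤  ┃                 
┃│  5 │ 14 │ 11 │ 10 │  ┃                 
┃├────┼────┼────┼────┤  ┃                 


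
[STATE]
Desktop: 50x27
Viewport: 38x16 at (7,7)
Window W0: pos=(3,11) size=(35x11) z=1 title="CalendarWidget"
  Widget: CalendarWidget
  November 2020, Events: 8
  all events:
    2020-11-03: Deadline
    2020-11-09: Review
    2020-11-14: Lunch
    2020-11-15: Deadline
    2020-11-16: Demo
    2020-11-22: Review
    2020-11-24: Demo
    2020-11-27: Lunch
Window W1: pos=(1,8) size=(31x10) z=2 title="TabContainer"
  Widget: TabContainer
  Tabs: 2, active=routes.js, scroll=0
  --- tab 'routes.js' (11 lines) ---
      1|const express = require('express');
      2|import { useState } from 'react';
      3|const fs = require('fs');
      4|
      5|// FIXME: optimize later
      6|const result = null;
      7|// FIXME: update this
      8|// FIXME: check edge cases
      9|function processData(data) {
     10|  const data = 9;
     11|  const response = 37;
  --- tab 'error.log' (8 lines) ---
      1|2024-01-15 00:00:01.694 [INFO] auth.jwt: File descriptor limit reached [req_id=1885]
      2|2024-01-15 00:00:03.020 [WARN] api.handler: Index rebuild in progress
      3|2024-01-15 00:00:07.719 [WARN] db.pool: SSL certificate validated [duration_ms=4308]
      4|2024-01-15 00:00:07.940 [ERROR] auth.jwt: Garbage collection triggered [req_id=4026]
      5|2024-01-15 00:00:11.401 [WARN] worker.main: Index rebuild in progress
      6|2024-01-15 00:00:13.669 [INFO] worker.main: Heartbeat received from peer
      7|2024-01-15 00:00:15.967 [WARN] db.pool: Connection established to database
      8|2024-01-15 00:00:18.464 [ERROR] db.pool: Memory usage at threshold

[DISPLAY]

                                      
━━━━━━━━━━━━━━━━━━━━━━━━┓             
ontainer                ┃             
────────────────────────┨             
es.js]│ error.log       ┃━━━━━┓       
────────────────────────┃     ┃       
 express = require('expr┃─────┨       
t { useState } from 'rea┃     ┃       
 fs = require('fs');    ┃     ┃       
                        ┃     ┃       
━━━━━━━━━━━━━━━━━━━━━━━━┛     ┃       
 10 11 12 13 14* 15*          ┃       
 17 18 19 20 21 22*           ┃       
24* 25 26 27* 28 29           ┃       
━━━━━━━━━━━━━━━━━━━━━━━━━━━━━━┛       
                                      


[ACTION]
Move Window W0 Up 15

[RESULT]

 10 11 12 13 14* 15*          ┃       
━━━━━━━━━━━━━━━━━━━━━━━━┓     ┃       
ontainer                ┃     ┃       
────────────────────────┨━━━━━┛       
es.js]│ error.log       ┃             
────────────────────────┃             
 express = require('expr┃             
t { useState } from 'rea┃             
 fs = require('fs');    ┃             
                        ┃             
━━━━━━━━━━━━━━━━━━━━━━━━┛             
                                      
                                      
                                      
                                      
                                      


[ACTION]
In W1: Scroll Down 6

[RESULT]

 10 11 12 13 14* 15*          ┃       
━━━━━━━━━━━━━━━━━━━━━━━━┓     ┃       
ontainer                ┃     ┃       
────────────────────────┨━━━━━┛       
es.js]│ error.log       ┃             
────────────────────────┃             
XME: update this        ┃             
XME: check edge cases   ┃             
ion processData(data) { ┃             
st data = 9;            ┃             
━━━━━━━━━━━━━━━━━━━━━━━━┛             
                                      
                                      
                                      
                                      
                                      


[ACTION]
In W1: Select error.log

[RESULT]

 10 11 12 13 14* 15*          ┃       
━━━━━━━━━━━━━━━━━━━━━━━━┓     ┃       
ontainer                ┃     ┃       
────────────────────────┨━━━━━┛       
es.js │[error.log]      ┃             
────────────────────────┃             
01-15 00:00:01.694 [INFO┃             
01-15 00:00:03.020 [WARN┃             
01-15 00:00:07.719 [WARN┃             
01-15 00:00:07.940 [ERRO┃             
━━━━━━━━━━━━━━━━━━━━━━━━┛             
                                      
                                      
                                      
                                      
                                      


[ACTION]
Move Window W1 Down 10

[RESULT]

 10 11 12 13 14* 15*          ┃       
 17 18 19 20 21 22*           ┃       
24* 25 26 27* 28 29           ┃       
━━━━━━━━━━━━━━━━━━━━━━━━━━━━━━┛       
                                      
                                      
                                      
                                      
                                      
                                      
━━━━━━━━━━━━━━━━━━━━━━━━┓             
ontainer                ┃             
────────────────────────┨             
es.js │[error.log]      ┃             
────────────────────────┃             
01-15 00:00:01.694 [INFO┃             


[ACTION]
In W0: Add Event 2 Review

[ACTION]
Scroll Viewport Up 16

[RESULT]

━━━━━━━━━━━━━━━━━━━━━━━━━━━━━━┓       
lendarWidget                  ┃       
──────────────────────────────┨       
       November 2020          ┃       
Tu We Th Fr Sa Su             ┃       
                1             ┃       
  3*  4  5  6  7  8           ┃       
 10 11 12 13 14* 15*          ┃       
 17 18 19 20 21 22*           ┃       
24* 25 26 27* 28 29           ┃       
━━━━━━━━━━━━━━━━━━━━━━━━━━━━━━┛       
                                      
                                      
                                      
                                      
                                      


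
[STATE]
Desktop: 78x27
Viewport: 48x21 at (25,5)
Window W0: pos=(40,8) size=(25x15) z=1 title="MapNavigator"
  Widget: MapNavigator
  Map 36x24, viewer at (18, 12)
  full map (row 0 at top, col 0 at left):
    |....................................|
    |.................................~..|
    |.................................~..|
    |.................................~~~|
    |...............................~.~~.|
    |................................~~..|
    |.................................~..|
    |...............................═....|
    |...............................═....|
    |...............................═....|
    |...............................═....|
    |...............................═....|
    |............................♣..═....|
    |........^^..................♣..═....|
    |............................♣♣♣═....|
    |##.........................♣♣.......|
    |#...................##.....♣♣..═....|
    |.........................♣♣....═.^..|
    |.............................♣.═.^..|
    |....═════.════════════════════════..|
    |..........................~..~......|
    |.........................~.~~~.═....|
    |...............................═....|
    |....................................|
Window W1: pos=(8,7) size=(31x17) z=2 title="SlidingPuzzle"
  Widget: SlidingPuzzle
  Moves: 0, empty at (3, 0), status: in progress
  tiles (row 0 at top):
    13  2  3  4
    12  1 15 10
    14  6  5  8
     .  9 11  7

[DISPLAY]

                                                
                                                
━━━━━━━━━━━━━┓                                  
             ┃ ┏━━━━━━━━━━━━━━━━━━━━━━━┓        
─────────────┨ ┃ MapNavigator          ┃        
────┐        ┃ ┠───────────────────────┨        
  4 │        ┃ ┃.......................┃        
────┤        ┃ ┃.......................┃        
 10 │        ┃ ┃.......................┃        
────┤        ┃ ┃.......................┃        
  8 │        ┃ ┃.......................┃        
────┤        ┃ ┃...........@.........♣.┃        
  7 │        ┃ ┃.^^..................♣.┃        
────┘        ┃ ┃.....................♣♣┃        
             ┃ ┃....................♣♣.┃        
             ┃ ┃.............##.....♣♣.┃        
             ┃ ┃..................♣♣...┃        
             ┃ ┗━━━━━━━━━━━━━━━━━━━━━━━┛        
━━━━━━━━━━━━━┛                                  
                                                
                                                


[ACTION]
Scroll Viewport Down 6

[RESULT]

                                                
━━━━━━━━━━━━━┓                                  
             ┃ ┏━━━━━━━━━━━━━━━━━━━━━━━┓        
─────────────┨ ┃ MapNavigator          ┃        
────┐        ┃ ┠───────────────────────┨        
  4 │        ┃ ┃.......................┃        
────┤        ┃ ┃.......................┃        
 10 │        ┃ ┃.......................┃        
────┤        ┃ ┃.......................┃        
  8 │        ┃ ┃.......................┃        
────┤        ┃ ┃...........@.........♣.┃        
  7 │        ┃ ┃.^^..................♣.┃        
────┘        ┃ ┃.....................♣♣┃        
             ┃ ┃....................♣♣.┃        
             ┃ ┃.............##.....♣♣.┃        
             ┃ ┃..................♣♣...┃        
             ┃ ┗━━━━━━━━━━━━━━━━━━━━━━━┛        
━━━━━━━━━━━━━┛                                  
                                                
                                                
                                                


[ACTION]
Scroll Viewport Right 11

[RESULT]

                                                
━━━━━━━━┓                                       
        ┃ ┏━━━━━━━━━━━━━━━━━━━━━━━┓             
────────┨ ┃ MapNavigator          ┃             
        ┃ ┠───────────────────────┨             
        ┃ ┃.......................┃             
        ┃ ┃.......................┃             
        ┃ ┃.......................┃             
        ┃ ┃.......................┃             
        ┃ ┃.......................┃             
        ┃ ┃...........@.........♣.┃             
        ┃ ┃.^^..................♣.┃             
        ┃ ┃.....................♣♣┃             
        ┃ ┃....................♣♣.┃             
        ┃ ┃.............##.....♣♣.┃             
        ┃ ┃..................♣♣...┃             
        ┃ ┗━━━━━━━━━━━━━━━━━━━━━━━┛             
━━━━━━━━┛                                       
                                                
                                                
                                                


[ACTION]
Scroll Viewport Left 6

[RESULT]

                                                
━━━━━━━━━━━━━━┓                                 
              ┃ ┏━━━━━━━━━━━━━━━━━━━━━━━┓       
──────────────┨ ┃ MapNavigator          ┃       
┬────┐        ┃ ┠───────────────────────┨       
│  4 │        ┃ ┃.......................┃       
┼────┤        ┃ ┃.......................┃       
│ 10 │        ┃ ┃.......................┃       
┼────┤        ┃ ┃.......................┃       
│  8 │        ┃ ┃.......................┃       
┼────┤        ┃ ┃...........@.........♣.┃       
│  7 │        ┃ ┃.^^..................♣.┃       
┴────┘        ┃ ┃.....................♣♣┃       
              ┃ ┃....................♣♣.┃       
              ┃ ┃.............##.....♣♣.┃       
              ┃ ┃..................♣♣...┃       
              ┃ ┗━━━━━━━━━━━━━━━━━━━━━━━┛       
━━━━━━━━━━━━━━┛                                 
                                                
                                                
                                                


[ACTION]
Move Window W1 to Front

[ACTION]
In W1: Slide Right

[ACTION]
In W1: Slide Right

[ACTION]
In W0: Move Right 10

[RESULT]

                                                
━━━━━━━━━━━━━━┓                                 
              ┃ ┏━━━━━━━━━━━━━━━━━━━━━━━┓       
──────────────┨ ┃ MapNavigator          ┃       
┬────┐        ┃ ┠───────────────────────┨       
│  4 │        ┃ ┃..............═....    ┃       
┼────┤        ┃ ┃..............═....    ┃       
│ 10 │        ┃ ┃..............═....    ┃       
┼────┤        ┃ ┃..............═....    ┃       
│  8 │        ┃ ┃..............═....    ┃       
┼────┤        ┃ ┃...........@..═....    ┃       
│  7 │        ┃ ┃...........♣..═....    ┃       
┴────┘        ┃ ┃...........♣♣♣═....    ┃       
              ┃ ┃..........♣♣.......    ┃       
              ┃ ┃...##.....♣♣..═....    ┃       
              ┃ ┃........♣♣....═.^..    ┃       
              ┃ ┗━━━━━━━━━━━━━━━━━━━━━━━┛       
━━━━━━━━━━━━━━┛                                 
                                                
                                                
                                                


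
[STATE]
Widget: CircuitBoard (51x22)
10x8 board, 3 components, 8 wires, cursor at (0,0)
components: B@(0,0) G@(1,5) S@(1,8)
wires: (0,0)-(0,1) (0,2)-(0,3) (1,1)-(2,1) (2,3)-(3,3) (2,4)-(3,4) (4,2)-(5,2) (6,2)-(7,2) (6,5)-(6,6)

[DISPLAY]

   0 1 2 3 4 5 6 7 8 9                             
0  [B]─ ·   · ─ ·                                  
                                                   
1       ·               G           S              
        │                                          
2       ·       ·   ·                              
                │   │                              
3               ·   ·                              
                                                   
4           ·                                      
            │                                      
5           ·                                      
                                                   
6           ·           · ─ ·                      
            │                                      
7           ·                                      
Cursor: (0,0)                                      
                                                   
                                                   
                                                   
                                                   
                                                   


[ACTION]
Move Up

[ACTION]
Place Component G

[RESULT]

   0 1 2 3 4 5 6 7 8 9                             
0  [G]─ ·   · ─ ·                                  
                                                   
1       ·               G           S              
        │                                          
2       ·       ·   ·                              
                │   │                              
3               ·   ·                              
                                                   
4           ·                                      
            │                                      
5           ·                                      
                                                   
6           ·           · ─ ·                      
            │                                      
7           ·                                      
Cursor: (0,0)                                      
                                                   
                                                   
                                                   
                                                   
                                                   


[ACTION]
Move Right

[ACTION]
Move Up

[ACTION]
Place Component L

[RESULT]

   0 1 2 3 4 5 6 7 8 9                             
0   G ─[L]  · ─ ·                                  
                                                   
1       ·               G           S              
        │                                          
2       ·       ·   ·                              
                │   │                              
3               ·   ·                              
                                                   
4           ·                                      
            │                                      
5           ·                                      
                                                   
6           ·           · ─ ·                      
            │                                      
7           ·                                      
Cursor: (0,1)                                      
                                                   
                                                   
                                                   
                                                   
                                                   
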